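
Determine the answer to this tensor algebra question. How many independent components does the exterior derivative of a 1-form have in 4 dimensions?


The exterior derivative of a p-form is a (p+1)-form.
Its number of independent components is C(n, p+1).
n = 4, p+1 = 2
C(4, 2) = 6

6


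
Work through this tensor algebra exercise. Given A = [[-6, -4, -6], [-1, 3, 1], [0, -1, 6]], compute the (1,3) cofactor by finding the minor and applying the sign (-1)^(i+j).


To find cofactor C_{13}, delete row 1 and column 3.
The resulting 2x2 submatrix is: [[-1, 3], [0, -1]]
Minor M_{13} = -1*-1 - 3*0
  = 1 - 0 = 1
Sign = (-1)^(1+3) = (-1)^4 = 1
Cofactor C_{13} = 1 * 1 = 1

1


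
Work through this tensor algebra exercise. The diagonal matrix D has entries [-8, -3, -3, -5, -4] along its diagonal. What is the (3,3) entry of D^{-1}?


For a diagonal matrix, the inverse has entries (D^{-1})_{ii} = 1/d_{ii}.
The diagonal entries are: d_{11} = -8, d_{22} = -3, d_{33} = -3, d_{44} = -5, d_{55} = -4
We need (D^{-1})_{33} = 1/d_{33} = 1/-3 = -1/3

-1/3


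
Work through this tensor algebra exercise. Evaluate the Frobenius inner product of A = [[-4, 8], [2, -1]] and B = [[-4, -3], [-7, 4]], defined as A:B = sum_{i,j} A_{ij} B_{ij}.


A:B = sum over all i,j of A_{ij} * B_{ij}.
Row 1: -4*-4=16, 8*-3=-24 => row sum = -8
Row 2: 2*-7=-14, -1*4=-4 => row sum = -18
Total = -8 + -18 = -26

-26


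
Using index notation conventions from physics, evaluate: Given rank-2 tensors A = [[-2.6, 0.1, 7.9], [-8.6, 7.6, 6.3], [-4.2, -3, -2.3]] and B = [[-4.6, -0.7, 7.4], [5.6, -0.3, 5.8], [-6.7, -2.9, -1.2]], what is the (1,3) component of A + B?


Tensor addition is component-wise: (A + B)_{ij} = A_{ij} + B_{ij}.
A_{13} = 7.9
B_{13} = 7.4
(A + B)_{13} = 7.9 + 7.4 = 15.3

15.3


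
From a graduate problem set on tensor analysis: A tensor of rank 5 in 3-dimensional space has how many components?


The number of components of a rank-r tensor in d dimensions is d^r.
Here d = 3 and r = 5.
3^5 = 243

243


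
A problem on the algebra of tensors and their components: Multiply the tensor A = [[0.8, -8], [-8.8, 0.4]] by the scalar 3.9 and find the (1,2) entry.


Scalar multiplication: (cA)_{ij} = c * A_{ij}.
c = 3.9
A_{12} = -8
(cA)_{12} = 3.9 * -8 = -31.2

-31.2


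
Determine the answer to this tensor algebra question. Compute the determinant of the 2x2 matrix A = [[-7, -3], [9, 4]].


For a 2x2 matrix [[a, b], [c, d]], det = a*d - b*c.
a = -7, b = -3, c = 9, d = 4
a*d = -7 * 4 = -28
b*c = -3 * 9 = -27
det = -28 - -27 = -1

-1


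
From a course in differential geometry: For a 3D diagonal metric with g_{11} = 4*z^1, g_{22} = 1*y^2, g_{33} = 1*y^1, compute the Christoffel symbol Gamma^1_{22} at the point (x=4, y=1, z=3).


For a diagonal metric, Gamma^k_{ij} = (1/2) g^{kk} (dg_{ik}/dx_j + dg_{jk}/dx_i - dg_{ij}/dx_k).
The metric is diagonal, so g_{ab} = 0 for a != b.
At the given point: g_{11} = 12, g_{22} = 1, g_{33} = 1
g^{11} = 1/12
dg_{21}/dx_2 = 0 (off-diagonal)
dg_{21}/dx_2 = 0 (off-diagonal)
dg_{22}/dx_1 = dg_{22}/dx_1 = 0
Numerator = 0 + 0 - 0 = 0
Gamma^1_{22} = 0 / (2 * 12) = 0

0


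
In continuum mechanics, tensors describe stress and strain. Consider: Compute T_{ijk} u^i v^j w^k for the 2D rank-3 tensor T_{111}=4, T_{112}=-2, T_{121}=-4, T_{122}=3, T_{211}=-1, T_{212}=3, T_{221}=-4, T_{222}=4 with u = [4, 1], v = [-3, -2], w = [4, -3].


S = sum over i,j,k of T_{ijk} u_i v_j w_k. Expanding all 8 terms:
T_{111}*u_1*v_1*w_1 = 4*4*-3*4 = -192  (running total: -192)
T_{112}*u_1*v_1*w_2 = -2*4*-3*-3 = -72  (running total: -264)
T_{121}*u_1*v_2*w_1 = -4*4*-2*4 = 128  (running total: -136)
T_{122}*u_1*v_2*w_2 = 3*4*-2*-3 = 72  (running total: -64)
T_{211}*u_2*v_1*w_1 = -1*1*-3*4 = 12  (running total: -52)
T_{212}*u_2*v_1*w_2 = 3*1*-3*-3 = 27  (running total: -25)
T_{221}*u_2*v_2*w_1 = -4*1*-2*4 = 32  (running total: 7)
T_{222}*u_2*v_2*w_2 = 4*1*-2*-3 = 24  (running total: 31)
S = 31

31


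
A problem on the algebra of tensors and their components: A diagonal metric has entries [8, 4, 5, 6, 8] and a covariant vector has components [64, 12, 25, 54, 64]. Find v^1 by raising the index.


To raise an index with a diagonal metric: v^i = v_i / g_{ii}.
For index 1: v_1 = 64, g_{11} = 8
v^1 = 64 / 8 = 8

8


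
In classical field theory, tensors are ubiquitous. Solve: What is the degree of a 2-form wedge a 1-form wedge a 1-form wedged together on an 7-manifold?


The degree of a wedge product is the sum of the degrees of the individual forms.
Degrees: 2, 1, 1
Total degree = 2 + 1 + 1 = 4

4


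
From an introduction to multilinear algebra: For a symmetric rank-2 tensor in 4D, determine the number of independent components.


A symmetric rank-2 tensor in d dimensions has d(d+1)/2 independent components.
d = 4
d(d+1)/2 = 4 * 5 / 2 = 20 / 2 = 10

10


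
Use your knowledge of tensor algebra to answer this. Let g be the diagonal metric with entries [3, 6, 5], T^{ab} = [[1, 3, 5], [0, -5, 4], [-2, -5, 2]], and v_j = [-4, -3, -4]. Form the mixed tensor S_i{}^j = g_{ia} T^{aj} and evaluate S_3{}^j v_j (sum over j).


Step 1: lower the first index. For a diagonal metric, g_{ia} T^{aj} = g_{ii} T^{ij} (no sum on i).
g_{33} = 5
S_3{}^1 = 5 * T^{31} = 5 * -2 = -10
S_3{}^2 = 5 * T^{32} = 5 * -5 = -25
S_3{}^3 = 5 * T^{33} = 5 * 2 = 10
Step 2: contract S_3{}^j with v_j.
S_3{}^1 * v_1 = -10 * -4 = 40
S_3{}^2 * v_2 = -25 * -3 = 75
S_3{}^3 * v_3 = 10 * -4 = -40
Result = 40 + 75 + -40 = 75

75


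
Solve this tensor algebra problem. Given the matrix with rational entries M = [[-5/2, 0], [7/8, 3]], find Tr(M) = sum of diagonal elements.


The trace is the sum of diagonal entries.
Diagonal: M[1,1] = -5/2, M[2,2] = 3
Tr(M) = -5/2 + 3
Computing step by step:
After adding M[1,1]: -5/2
After adding M[2,2]: 1/2
Tr(M) = 1/2

1/2


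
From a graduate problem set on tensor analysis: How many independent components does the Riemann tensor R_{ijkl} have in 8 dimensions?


The Riemann tensor in d dimensions has d^2(d^2 - 1)/12 independent components.
d = 8, so d^2 = 64
d^2 - 1 = 63
d^2(d^2 - 1) = 64 * 63 = 4032
Divide by 12: 4032 / 12 = 336

336


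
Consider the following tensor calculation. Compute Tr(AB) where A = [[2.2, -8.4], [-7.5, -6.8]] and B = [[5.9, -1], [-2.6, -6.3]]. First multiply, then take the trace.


Tr(AB) = sum_i (AB)_{ii} where (AB)_{ii} = sum_k A_{ik} B_{ki}.
(AB)_{11} = 2.2*5.9 + -8.4*-2.6 = 34.82
(AB)_{22} = -7.5*-1 + -6.8*-6.3 = 50.34
Tr(AB) = 34.82 + 50.34 = 85.16

85.16


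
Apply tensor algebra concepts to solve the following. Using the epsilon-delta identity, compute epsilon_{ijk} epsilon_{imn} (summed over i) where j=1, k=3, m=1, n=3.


Using the identity: epsilon_{ijk} epsilon_{imn} = delta_{jm} delta_{kn} - delta_{jn} delta_{km}.
delta_{11} = 1
delta_{33} = 1
delta_{13} = 0
delta_{31} = 0
Result = 1 * 1 - 0 * 0 = 1 - 0 = 1

1


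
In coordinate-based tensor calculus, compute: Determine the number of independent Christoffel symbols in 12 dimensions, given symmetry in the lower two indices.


Christoffel symbols Gamma^k_{ij} are symmetric in i,j, so there are d * d(d+1)/2 independent symbols.
d = 12
d(d+1)/2 = 12 * 13 / 2 = 78
Total = 12 * 78 = 936

936


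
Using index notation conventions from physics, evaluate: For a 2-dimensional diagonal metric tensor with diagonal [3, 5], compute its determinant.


For a diagonal metric, the determinant is the product of diagonal entries.
Diagonal entries: 3, 5
det(g) = 3 * 5 = 15

15


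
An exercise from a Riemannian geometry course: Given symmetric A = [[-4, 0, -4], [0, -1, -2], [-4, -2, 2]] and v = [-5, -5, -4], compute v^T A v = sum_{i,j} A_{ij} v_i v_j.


First compute Av:
(Av)_1 = -4*-5 + 0*-5 + -4*-4 = 36
(Av)_2 = 0*-5 + -1*-5 + -2*-4 = 13
(Av)_3 = -4*-5 + -2*-5 + 2*-4 = 22
Av = [36, 13, 22]
Then v^T (Av) = -5*36 + -5*13 + -4*22
= -180 + -65 + -88 = -333

-333


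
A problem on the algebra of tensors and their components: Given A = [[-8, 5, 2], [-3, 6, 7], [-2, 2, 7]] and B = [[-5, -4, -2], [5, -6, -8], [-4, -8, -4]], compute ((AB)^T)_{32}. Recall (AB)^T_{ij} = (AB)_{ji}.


(AB)^T_{ij} = (AB)_{ji} = sum_k A_{jk} B_{ki}.
For i=3, j=2 we need (AB)_{23}:
A_{21} * B_{13} = -3 * -2 = 6
A_{22} * B_{23} = 6 * -8 = -48
A_{23} * B_{33} = 7 * -4 = -28
Sum = 6 + -48 + -28 = -70

-70


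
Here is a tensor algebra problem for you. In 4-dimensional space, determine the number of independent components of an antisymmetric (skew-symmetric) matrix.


An antisymmetric rank-2 tensor satisfies A_{ij} = -A_{ji}, so diagonal entries are zero.
The independent components are the upper-triangular entries: C(n, 2) = n(n-1)/2.
n = 4
C(4, 2) = 4 * 3 / 2 = 12 / 2 = 6

6


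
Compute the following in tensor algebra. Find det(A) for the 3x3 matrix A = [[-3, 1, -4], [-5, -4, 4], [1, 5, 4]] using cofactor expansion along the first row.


Expanding along the first row, det(A) = a11*M_11 - a12*M_12 + a13*M_13, where M_1j is the (1,j) minor.
Minor M_11 = -4*4 - 4*5 = -36
Minor M_12 = -5*4 - 4*1 = -24
Minor M_13 = -5*5 - -4*1 = -21
det = -3*(-36) - 1*(-24) + -4*(-21)
    = 108 - -24 + 84
    = 216

216


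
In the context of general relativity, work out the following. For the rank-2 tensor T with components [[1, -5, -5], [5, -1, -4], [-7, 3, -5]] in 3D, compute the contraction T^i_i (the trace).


The contraction (trace) of a rank-2 tensor is the sum of its diagonal elements.
Diagonal entries: A[1,1] = 1, A[2,2] = -1, A[3,3] = -5
Tr(A) = 1 + -1 + -5 = -5

-5


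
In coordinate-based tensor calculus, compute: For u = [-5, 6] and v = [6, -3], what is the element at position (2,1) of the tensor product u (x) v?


The outer product entry T_{ij} = u_i * v_j.
We need i=2, j=1.
u_2 = 6, v_1 = 6
T_{2,1} = 6 * 6 = 36

36


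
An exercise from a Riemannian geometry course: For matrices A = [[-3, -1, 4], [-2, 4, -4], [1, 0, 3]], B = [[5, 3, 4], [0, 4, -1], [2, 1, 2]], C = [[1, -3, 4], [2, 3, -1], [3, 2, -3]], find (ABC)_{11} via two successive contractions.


(ABC)_{11} = sum_m (AB)_{1m} C_{m1}. First compute row 1 of AB.
(AB)_{11} = -3*5 + -1*0 + 4*2 = -7
(AB)_{12} = -3*3 + -1*4 + 4*1 = -9
(AB)_{13} = -3*4 + -1*-1 + 4*2 = -3
Now contract with column 1 of C:
(AB)_{11} * C_{11} = -7 * 1 = -7
(AB)_{12} * C_{21} = -9 * 2 = -18
(AB)_{13} * C_{31} = -3 * 3 = -9
(ABC)_{11} = -7 + -18 + -9 = -34

-34


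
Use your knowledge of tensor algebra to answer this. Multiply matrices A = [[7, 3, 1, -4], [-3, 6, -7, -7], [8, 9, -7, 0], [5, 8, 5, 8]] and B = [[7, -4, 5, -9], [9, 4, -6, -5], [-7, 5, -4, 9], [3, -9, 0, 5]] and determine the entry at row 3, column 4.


(AB)_{ij} = sum_k A_{ik} B_{kj}.
For i=3, j=4:
A_{31} * B_{14} = 8 * -9 = -72
A_{32} * B_{24} = 9 * -5 = -45
A_{33} * B_{34} = -7 * 9 = -63
A_{34} * B_{44} = 0 * 5 = 0
Sum = -72 + -45 + -63 + 0 = -180

-180


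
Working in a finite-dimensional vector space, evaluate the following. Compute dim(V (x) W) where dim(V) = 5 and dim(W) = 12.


The dimension of a tensor product is the product of dimensions.
dim(V) = 5, dim(W) = 12
dim(V (x) W) = 5 * 12 = 60

60


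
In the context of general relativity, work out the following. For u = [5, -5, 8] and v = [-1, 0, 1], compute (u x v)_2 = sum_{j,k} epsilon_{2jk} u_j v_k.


(u x v)_2 = sum_{j,k} epsilon_{2jk} u_j v_k. Only permutations of (1,2,3) contribute; the two non-zero terms are:
eps_{213} u_1 v_3 = -1 * 5 * 1 = -5
eps_{231} u_3 v_1 = 1 * 8 * -1 = -8
(u x v)_2 = -13

-13


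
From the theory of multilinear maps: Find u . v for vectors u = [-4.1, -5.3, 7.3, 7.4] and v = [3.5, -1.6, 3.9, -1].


The inner product u . v = sum of u_i * v_i.
Term-by-term: -4.1 * 3.5, -5.3 * -1.6, 7.3 * 3.9, 7.4 * -1
Products: -14.35, 8.48, 28.47, -7.4
Sum = -14.35 + 8.48 + 28.47 + -7.4 = 15.2

15.2


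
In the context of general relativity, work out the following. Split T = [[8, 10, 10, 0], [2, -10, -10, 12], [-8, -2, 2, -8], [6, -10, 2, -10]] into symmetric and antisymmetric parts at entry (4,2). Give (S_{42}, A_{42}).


T_{42} = -10
T_{24} = 12
S_{42} = (-10 + 12)/2 = 2/2 = 1
A_{42} = (-10 - 12)/2 = -22/2 = -11
Check: S + A = 1 + -11 = -10 = T_{42}.

(1, -11)


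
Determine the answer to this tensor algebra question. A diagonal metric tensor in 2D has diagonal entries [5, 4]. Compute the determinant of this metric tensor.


For a diagonal metric, the determinant is the product of diagonal entries.
Diagonal entries: 5, 4
det(g) = 5 * 4 = 20

20


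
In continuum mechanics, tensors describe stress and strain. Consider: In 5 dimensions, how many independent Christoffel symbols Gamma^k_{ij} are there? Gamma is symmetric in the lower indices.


Christoffel symbols Gamma^k_{ij} are symmetric in i,j, so there are d * d(d+1)/2 independent symbols.
d = 5
d(d+1)/2 = 5 * 6 / 2 = 15
Total = 5 * 15 = 75

75


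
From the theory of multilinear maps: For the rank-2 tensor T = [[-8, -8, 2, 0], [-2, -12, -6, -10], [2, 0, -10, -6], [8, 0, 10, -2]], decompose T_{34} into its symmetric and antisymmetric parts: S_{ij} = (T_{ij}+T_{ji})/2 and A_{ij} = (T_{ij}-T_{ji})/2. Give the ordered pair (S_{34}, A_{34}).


T_{34} = -6
T_{43} = 10
S_{34} = (-6 + 10)/2 = 4/2 = 2
A_{34} = (-6 - 10)/2 = -16/2 = -8
Check: S + A = 2 + -8 = -6 = T_{34}.

(2, -8)


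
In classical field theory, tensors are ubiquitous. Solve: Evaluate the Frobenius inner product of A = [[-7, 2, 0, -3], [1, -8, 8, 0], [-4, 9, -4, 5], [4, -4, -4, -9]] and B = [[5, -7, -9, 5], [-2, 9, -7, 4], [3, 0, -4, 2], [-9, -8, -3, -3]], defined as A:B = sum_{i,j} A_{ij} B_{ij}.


A:B = sum over all i,j of A_{ij} * B_{ij}.
Row 1: -7*5=-35, 2*-7=-14, 0*-9=0, -3*5=-15 => row sum = -64
Row 2: 1*-2=-2, -8*9=-72, 8*-7=-56, 0*4=0 => row sum = -130
Row 3: -4*3=-12, 9*0=0, -4*-4=16, 5*2=10 => row sum = 14
Row 4: 4*-9=-36, -4*-8=32, -4*-3=12, -9*-3=27 => row sum = 35
Total = -64 + -130 + 14 + 35 = -145

-145


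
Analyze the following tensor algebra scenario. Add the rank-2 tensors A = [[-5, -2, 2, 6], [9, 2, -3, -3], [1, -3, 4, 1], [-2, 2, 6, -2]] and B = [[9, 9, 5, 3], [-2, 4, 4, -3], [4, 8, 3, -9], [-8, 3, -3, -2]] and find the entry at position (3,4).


Tensor addition is component-wise: (A + B)_{ij} = A_{ij} + B_{ij}.
A_{34} = 1
B_{34} = -9
(A + B)_{34} = 1 + -9 = -8

-8


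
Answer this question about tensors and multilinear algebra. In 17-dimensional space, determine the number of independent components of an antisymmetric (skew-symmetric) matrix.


An antisymmetric rank-2 tensor satisfies A_{ij} = -A_{ji}, so diagonal entries are zero.
The independent components are the upper-triangular entries: C(n, 2) = n(n-1)/2.
n = 17
C(17, 2) = 17 * 16 / 2 = 272 / 2 = 136

136


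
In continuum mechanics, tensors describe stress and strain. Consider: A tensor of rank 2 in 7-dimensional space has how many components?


The number of components of a rank-r tensor in d dimensions is d^r.
Here d = 7 and r = 2.
7^2 = 49

49


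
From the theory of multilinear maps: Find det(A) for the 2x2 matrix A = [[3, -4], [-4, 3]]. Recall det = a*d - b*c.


For a 2x2 matrix [[a, b], [c, d]], det = a*d - b*c.
a = 3, b = -4, c = -4, d = 3
a*d = 3 * 3 = 9
b*c = -4 * -4 = 16
det = 9 - 16 = -7

-7


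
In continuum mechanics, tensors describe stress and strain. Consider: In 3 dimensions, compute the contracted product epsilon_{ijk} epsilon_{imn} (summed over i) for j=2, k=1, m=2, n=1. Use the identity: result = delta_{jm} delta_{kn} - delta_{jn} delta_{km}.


Using the identity: epsilon_{ijk} epsilon_{imn} = delta_{jm} delta_{kn} - delta_{jn} delta_{km}.
delta_{22} = 1
delta_{11} = 1
delta_{21} = 0
delta_{12} = 0
Result = 1 * 1 - 0 * 0 = 1 - 0 = 1

1


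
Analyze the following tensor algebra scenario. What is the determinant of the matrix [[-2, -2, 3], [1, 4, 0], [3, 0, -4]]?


Expanding along the first row, det(A) = a11*M_11 - a12*M_12 + a13*M_13, where M_1j is the (1,j) minor.
Minor M_11 = 4*-4 - 0*0 = -16
Minor M_12 = 1*-4 - 0*3 = -4
Minor M_13 = 1*0 - 4*3 = -12
det = -2*(-16) - -2*(-4) + 3*(-12)
    = 32 - 8 + -36
    = -12

-12


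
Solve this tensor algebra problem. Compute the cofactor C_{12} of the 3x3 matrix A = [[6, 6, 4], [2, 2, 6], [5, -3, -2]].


To find cofactor C_{12}, delete row 1 and column 2.
The resulting 2x2 submatrix is: [[2, 6], [5, -2]]
Minor M_{12} = 2*-2 - 6*5
  = -4 - 30 = -34
Sign = (-1)^(1+2) = (-1)^3 = -1
Cofactor C_{12} = -1 * -34 = 34

34


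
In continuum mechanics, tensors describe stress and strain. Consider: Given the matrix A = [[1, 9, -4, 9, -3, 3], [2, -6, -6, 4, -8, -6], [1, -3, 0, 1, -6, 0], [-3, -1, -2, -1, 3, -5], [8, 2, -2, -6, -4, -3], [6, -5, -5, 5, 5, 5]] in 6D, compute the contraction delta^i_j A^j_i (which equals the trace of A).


The contraction (trace) of a rank-2 tensor is the sum of its diagonal elements.
Diagonal entries: A[1,1] = 1, A[2,2] = -6, A[3,3] = 0, A[4,4] = -1, A[5,5] = -4, A[6,6] = 5
Tr(A) = 1 + -6 + 0 + -1 + -4 + 5 = -5

-5


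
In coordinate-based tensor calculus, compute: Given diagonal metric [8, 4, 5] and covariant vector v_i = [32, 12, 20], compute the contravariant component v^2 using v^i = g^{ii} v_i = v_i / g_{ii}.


To raise an index with a diagonal metric: v^i = v_i / g_{ii}.
For index 2: v_2 = 12, g_{22} = 4
v^2 = 12 / 4 = 3

3


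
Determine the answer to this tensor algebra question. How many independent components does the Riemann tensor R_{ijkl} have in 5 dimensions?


The Riemann tensor in d dimensions has d^2(d^2 - 1)/12 independent components.
d = 5, so d^2 = 25
d^2 - 1 = 24
d^2(d^2 - 1) = 25 * 24 = 600
Divide by 12: 600 / 12 = 50

50


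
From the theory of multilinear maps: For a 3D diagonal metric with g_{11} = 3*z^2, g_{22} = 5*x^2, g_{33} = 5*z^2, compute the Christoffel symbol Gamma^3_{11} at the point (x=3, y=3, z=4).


For a diagonal metric, Gamma^k_{ij} = (1/2) g^{kk} (dg_{ik}/dx_j + dg_{jk}/dx_i - dg_{ij}/dx_k).
The metric is diagonal, so g_{ab} = 0 for a != b.
At the given point: g_{11} = 48, g_{22} = 45, g_{33} = 80
g^{33} = 1/80
dg_{13}/dx_1 = 0 (off-diagonal)
dg_{13}/dx_1 = 0 (off-diagonal)
dg_{11}/dx_3 = dg_{11}/dx_3 = 24
Numerator = 0 + 0 - 24 = -24
Gamma^3_{11} = -24 / (2 * 80) = -3/20

-3/20


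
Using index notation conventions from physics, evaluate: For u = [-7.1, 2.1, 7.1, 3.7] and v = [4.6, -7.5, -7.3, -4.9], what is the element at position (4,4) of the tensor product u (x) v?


The outer product entry T_{ij} = u_i * v_j.
We need i=4, j=4.
u_4 = 3.7, v_4 = -4.9
T_{4,4} = 3.7 * -4.9 = -18.13

-18.13


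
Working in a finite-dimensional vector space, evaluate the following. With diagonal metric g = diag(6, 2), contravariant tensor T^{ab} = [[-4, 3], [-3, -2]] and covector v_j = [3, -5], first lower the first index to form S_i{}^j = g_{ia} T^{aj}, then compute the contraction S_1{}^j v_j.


Step 1: lower the first index. For a diagonal metric, g_{ia} T^{aj} = g_{ii} T^{ij} (no sum on i).
g_{11} = 6
S_1{}^1 = 6 * T^{11} = 6 * -4 = -24
S_1{}^2 = 6 * T^{12} = 6 * 3 = 18
Step 2: contract S_1{}^j with v_j.
S_1{}^1 * v_1 = -24 * 3 = -72
S_1{}^2 * v_2 = 18 * -5 = -90
Result = -72 + -90 = -162

-162


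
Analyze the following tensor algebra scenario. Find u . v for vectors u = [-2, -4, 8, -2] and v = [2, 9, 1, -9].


The inner product u . v = sum of u_i * v_i.
Term-by-term: -2 * 2, -4 * 9, 8 * 1, -2 * -9
Products: -4, -36, 8, 18
Sum = -4 + -36 + 8 + 18 = -14

-14


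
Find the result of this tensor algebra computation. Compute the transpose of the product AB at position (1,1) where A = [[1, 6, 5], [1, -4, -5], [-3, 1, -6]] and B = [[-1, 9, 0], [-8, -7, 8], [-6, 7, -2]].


(AB)^T_{ij} = (AB)_{ji} = sum_k A_{jk} B_{ki}.
For i=1, j=1 we need (AB)_{11}:
A_{11} * B_{11} = 1 * -1 = -1
A_{12} * B_{21} = 6 * -8 = -48
A_{13} * B_{31} = 5 * -6 = -30
Sum = -1 + -48 + -30 = -79

-79


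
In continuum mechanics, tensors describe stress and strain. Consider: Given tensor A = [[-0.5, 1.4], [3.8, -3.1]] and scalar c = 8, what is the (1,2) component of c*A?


Scalar multiplication: (cA)_{ij} = c * A_{ij}.
c = 8
A_{12} = 1.4
(cA)_{12} = 8 * 1.4 = 11.2

11.2


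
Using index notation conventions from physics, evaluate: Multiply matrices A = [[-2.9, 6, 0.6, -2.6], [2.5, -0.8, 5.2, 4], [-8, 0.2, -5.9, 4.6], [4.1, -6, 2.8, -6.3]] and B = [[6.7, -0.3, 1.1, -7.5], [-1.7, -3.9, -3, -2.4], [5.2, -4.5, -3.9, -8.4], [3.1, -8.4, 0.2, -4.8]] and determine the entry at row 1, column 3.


(AB)_{ij} = sum_k A_{ik} B_{kj}.
For i=1, j=3:
A_{11} * B_{13} = -2.9 * 1.1 = -3.19
A_{12} * B_{23} = 6 * -3 = -18
A_{13} * B_{33} = 0.6 * -3.9 = -2.34
A_{14} * B_{43} = -2.6 * 0.2 = -0.52
Sum = -3.19 + -18 + -2.34 + -0.52 = -24.05

-24.05


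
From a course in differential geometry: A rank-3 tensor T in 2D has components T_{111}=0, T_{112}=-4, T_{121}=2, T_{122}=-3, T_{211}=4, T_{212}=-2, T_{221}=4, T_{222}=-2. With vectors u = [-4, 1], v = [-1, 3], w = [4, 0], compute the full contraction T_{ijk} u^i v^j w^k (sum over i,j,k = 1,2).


S = sum over i,j,k of T_{ijk} u_i v_j w_k. Expanding all 8 terms:
T_{111}*u_1*v_1*w_1 = 0*-4*-1*4 = 0  (running total: 0)
T_{112}*u_1*v_1*w_2 = -4*-4*-1*0 = 0  (running total: 0)
T_{121}*u_1*v_2*w_1 = 2*-4*3*4 = -96  (running total: -96)
T_{122}*u_1*v_2*w_2 = -3*-4*3*0 = 0  (running total: -96)
T_{211}*u_2*v_1*w_1 = 4*1*-1*4 = -16  (running total: -112)
T_{212}*u_2*v_1*w_2 = -2*1*-1*0 = 0  (running total: -112)
T_{221}*u_2*v_2*w_1 = 4*1*3*4 = 48  (running total: -64)
T_{222}*u_2*v_2*w_2 = -2*1*3*0 = 0  (running total: -64)
S = -64

-64


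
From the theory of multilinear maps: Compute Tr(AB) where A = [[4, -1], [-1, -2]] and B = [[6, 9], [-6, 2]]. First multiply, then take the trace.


Tr(AB) = sum_i (AB)_{ii} where (AB)_{ii} = sum_k A_{ik} B_{ki}.
(AB)_{11} = 4*6 + -1*-6 = 30
(AB)_{22} = -1*9 + -2*2 = -13
Tr(AB) = 30 + -13 = 17

17


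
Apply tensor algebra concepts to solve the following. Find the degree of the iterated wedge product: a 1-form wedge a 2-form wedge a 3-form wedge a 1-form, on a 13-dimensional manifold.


The degree of a wedge product is the sum of the degrees of the individual forms.
Degrees: 1, 2, 3, 1
Total degree = 1 + 2 + 3 + 1 = 7

7


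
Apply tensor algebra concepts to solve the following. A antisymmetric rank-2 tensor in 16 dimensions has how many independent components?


A antisymmetric rank-2 tensor in d dimensions has d(d-1)/2 independent components.
d = 16
d(d-1)/2 = 16 * 15 / 2 = 240 / 2 = 120

120


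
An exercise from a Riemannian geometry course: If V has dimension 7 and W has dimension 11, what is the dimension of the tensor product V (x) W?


The dimension of a tensor product is the product of dimensions.
dim(V) = 7, dim(W) = 11
dim(V (x) W) = 7 * 11 = 77

77


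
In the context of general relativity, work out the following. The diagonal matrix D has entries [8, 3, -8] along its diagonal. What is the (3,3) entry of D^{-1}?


For a diagonal matrix, the inverse has entries (D^{-1})_{ii} = 1/d_{ii}.
The diagonal entries are: d_{11} = 8, d_{22} = 3, d_{33} = -8
We need (D^{-1})_{33} = 1/d_{33} = 1/-8 = -1/8

-1/8


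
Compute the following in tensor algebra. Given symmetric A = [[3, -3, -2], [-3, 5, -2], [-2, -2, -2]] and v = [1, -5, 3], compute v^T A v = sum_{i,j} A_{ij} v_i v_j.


First compute Av:
(Av)_1 = 3*1 + -3*-5 + -2*3 = 12
(Av)_2 = -3*1 + 5*-5 + -2*3 = -34
(Av)_3 = -2*1 + -2*-5 + -2*3 = 2
Av = [12, -34, 2]
Then v^T (Av) = 1*12 + -5*-34 + 3*2
= 12 + 170 + 6 = 188

188


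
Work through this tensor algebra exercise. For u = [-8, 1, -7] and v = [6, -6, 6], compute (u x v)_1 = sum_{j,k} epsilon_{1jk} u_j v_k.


(u x v)_1 = sum_{j,k} epsilon_{1jk} u_j v_k. Only permutations of (1,2,3) contribute; the two non-zero terms are:
eps_{123} u_2 v_3 = 1 * 1 * 6 = 6
eps_{132} u_3 v_2 = -1 * -7 * -6 = -42
(u x v)_1 = -36

-36


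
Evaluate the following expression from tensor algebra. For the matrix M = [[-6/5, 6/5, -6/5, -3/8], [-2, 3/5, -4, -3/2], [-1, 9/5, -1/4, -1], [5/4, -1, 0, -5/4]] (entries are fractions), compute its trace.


The trace is the sum of diagonal entries.
Diagonal: M[1,1] = -6/5, M[2,2] = 3/5, M[3,3] = -1/4, M[4,4] = -5/4
Tr(M) = -6/5 + 3/5 + -1/4 + -5/4
Computing step by step:
After adding M[1,1]: -6/5
After adding M[2,2]: -3/5
After adding M[3,3]: -17/20
After adding M[4,4]: -21/10
Tr(M) = -21/10

-21/10


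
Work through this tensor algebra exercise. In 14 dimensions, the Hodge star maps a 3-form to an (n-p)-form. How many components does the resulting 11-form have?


The Hodge dual of a p-form on an n-dimensional manifold is an (n-p)-form.
n = 14, p = 3, so dual degree = 14 - 3 = 11
The number of components is C(n, n-p) = C(14, 11) = 364

364


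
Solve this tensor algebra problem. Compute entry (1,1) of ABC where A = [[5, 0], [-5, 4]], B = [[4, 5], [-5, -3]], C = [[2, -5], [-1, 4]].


(ABC)_{11} = sum_m (AB)_{1m} C_{m1}. First compute row 1 of AB.
(AB)_{11} = 5*4 + 0*-5 = 20
(AB)_{12} = 5*5 + 0*-3 = 25
Now contract with column 1 of C:
(AB)_{11} * C_{11} = 20 * 2 = 40
(AB)_{12} * C_{21} = 25 * -1 = -25
(ABC)_{11} = 40 + -25 = 15

15


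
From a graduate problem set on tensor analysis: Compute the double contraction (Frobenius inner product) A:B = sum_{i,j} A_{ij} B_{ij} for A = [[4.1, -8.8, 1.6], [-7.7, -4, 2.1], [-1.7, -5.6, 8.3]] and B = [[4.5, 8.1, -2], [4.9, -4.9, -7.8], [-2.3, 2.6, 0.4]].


A:B = sum over all i,j of A_{ij} * B_{ij}.
Row 1: 4.1*4.5=18.45, -8.8*8.1=-71.28, 1.6*-2=-3.2 => row sum = -56.03
Row 2: -7.7*4.9=-37.73, -4*-4.9=19.6, 2.1*-7.8=-16.38 => row sum = -34.51
Row 3: -1.7*-2.3=3.91, -5.6*2.6=-14.56, 8.3*0.4=3.32 => row sum = -7.33
Total = -56.03 + -34.51 + -7.33 = -97.87

-97.87


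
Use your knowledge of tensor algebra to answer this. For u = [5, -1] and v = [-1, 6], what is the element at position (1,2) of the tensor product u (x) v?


The outer product entry T_{ij} = u_i * v_j.
We need i=1, j=2.
u_1 = 5, v_2 = 6
T_{1,2} = 5 * 6 = 30

30


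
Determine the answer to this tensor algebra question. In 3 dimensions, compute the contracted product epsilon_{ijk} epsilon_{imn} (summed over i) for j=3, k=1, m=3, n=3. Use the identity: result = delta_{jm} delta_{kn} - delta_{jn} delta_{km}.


Using the identity: epsilon_{ijk} epsilon_{imn} = delta_{jm} delta_{kn} - delta_{jn} delta_{km}.
delta_{33} = 1
delta_{13} = 0
delta_{33} = 1
delta_{13} = 0
Result = 1 * 0 - 1 * 0 = 0 - 0 = 0

0


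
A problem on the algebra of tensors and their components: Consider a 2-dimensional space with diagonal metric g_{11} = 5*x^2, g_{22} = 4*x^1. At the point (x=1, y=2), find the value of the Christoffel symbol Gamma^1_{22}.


For a diagonal metric, Gamma^k_{ij} = (1/2) g^{kk} (dg_{ik}/dx_j + dg_{jk}/dx_i - dg_{ij}/dx_k).
The metric is diagonal, so g_{ab} = 0 for a != b.
At the given point: g_{11} = 5, g_{22} = 4
g^{11} = 1/5
dg_{21}/dx_2 = 0 (off-diagonal)
dg_{21}/dx_2 = 0 (off-diagonal)
dg_{22}/dx_1 = dg_{22}/dx_1 = 4
Numerator = 0 + 0 - 4 = -4
Gamma^1_{22} = -4 / (2 * 5) = -2/5

-2/5


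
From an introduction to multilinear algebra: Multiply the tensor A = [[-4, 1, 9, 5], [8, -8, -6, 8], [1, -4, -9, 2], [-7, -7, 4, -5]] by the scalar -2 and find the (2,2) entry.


Scalar multiplication: (cA)_{ij} = c * A_{ij}.
c = -2
A_{22} = -8
(cA)_{22} = -2 * -8 = 16

16


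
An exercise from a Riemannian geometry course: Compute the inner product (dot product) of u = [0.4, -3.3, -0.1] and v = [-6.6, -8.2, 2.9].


The inner product u . v = sum of u_i * v_i.
Term-by-term: 0.4 * -6.6, -3.3 * -8.2, -0.1 * 2.9
Products: -2.64, 27.06, -0.29
Sum = -2.64 + 27.06 + -0.29 = 24.13

24.13


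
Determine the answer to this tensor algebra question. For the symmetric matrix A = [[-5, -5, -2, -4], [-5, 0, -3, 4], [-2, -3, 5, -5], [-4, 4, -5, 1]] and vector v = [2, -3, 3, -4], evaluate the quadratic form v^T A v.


First compute Av:
(Av)_1 = -5*2 + -5*-3 + -2*3 + -4*-4 = 15
(Av)_2 = -5*2 + 0*-3 + -3*3 + 4*-4 = -35
(Av)_3 = -2*2 + -3*-3 + 5*3 + -5*-4 = 40
(Av)_4 = -4*2 + 4*-3 + -5*3 + 1*-4 = -39
Av = [15, -35, 40, -39]
Then v^T (Av) = 2*15 + -3*-35 + 3*40 + -4*-39
= 30 + 105 + 120 + 156 = 411

411


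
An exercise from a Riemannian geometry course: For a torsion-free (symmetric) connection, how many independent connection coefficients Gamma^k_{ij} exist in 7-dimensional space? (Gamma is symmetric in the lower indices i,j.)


Christoffel symbols Gamma^k_{ij} are symmetric in i,j, so there are d * d(d+1)/2 independent symbols.
d = 7
d(d+1)/2 = 7 * 8 / 2 = 28
Total = 7 * 28 = 196

196


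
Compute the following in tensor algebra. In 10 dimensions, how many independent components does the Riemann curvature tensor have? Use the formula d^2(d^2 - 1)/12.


The Riemann tensor in d dimensions has d^2(d^2 - 1)/12 independent components.
d = 10, so d^2 = 100
d^2 - 1 = 99
d^2(d^2 - 1) = 100 * 99 = 9900
Divide by 12: 9900 / 12 = 825

825


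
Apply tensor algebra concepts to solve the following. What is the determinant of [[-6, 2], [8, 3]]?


For a 2x2 matrix [[a, b], [c, d]], det = a*d - b*c.
a = -6, b = 2, c = 8, d = 3
a*d = -6 * 3 = -18
b*c = 2 * 8 = 16
det = -18 - 16 = -34

-34


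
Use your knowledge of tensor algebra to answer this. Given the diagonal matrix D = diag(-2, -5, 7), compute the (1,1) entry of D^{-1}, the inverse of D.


For a diagonal matrix, the inverse has entries (D^{-1})_{ii} = 1/d_{ii}.
The diagonal entries are: d_{11} = -2, d_{22} = -5, d_{33} = 7
We need (D^{-1})_{11} = 1/d_{11} = 1/-2 = -1/2

-1/2


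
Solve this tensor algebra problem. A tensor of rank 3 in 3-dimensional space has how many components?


The number of components of a rank-r tensor in d dimensions is d^r.
Here d = 3 and r = 3.
3^3 = 27

27


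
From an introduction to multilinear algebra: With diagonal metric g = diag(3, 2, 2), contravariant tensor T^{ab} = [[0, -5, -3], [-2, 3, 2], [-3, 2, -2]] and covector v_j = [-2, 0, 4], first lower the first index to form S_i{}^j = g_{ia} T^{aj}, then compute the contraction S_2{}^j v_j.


Step 1: lower the first index. For a diagonal metric, g_{ia} T^{aj} = g_{ii} T^{ij} (no sum on i).
g_{22} = 2
S_2{}^1 = 2 * T^{21} = 2 * -2 = -4
S_2{}^2 = 2 * T^{22} = 2 * 3 = 6
S_2{}^3 = 2 * T^{23} = 2 * 2 = 4
Step 2: contract S_2{}^j with v_j.
S_2{}^1 * v_1 = -4 * -2 = 8
S_2{}^2 * v_2 = 6 * 0 = 0
S_2{}^3 * v_3 = 4 * 4 = 16
Result = 8 + 0 + 16 = 24

24


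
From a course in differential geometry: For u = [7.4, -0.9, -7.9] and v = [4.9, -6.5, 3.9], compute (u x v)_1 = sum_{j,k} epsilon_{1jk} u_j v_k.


(u x v)_1 = sum_{j,k} epsilon_{1jk} u_j v_k. Only permutations of (1,2,3) contribute; the two non-zero terms are:
eps_{123} u_2 v_3 = 1 * -0.9 * 3.9 = -3.51
eps_{132} u_3 v_2 = -1 * -7.9 * -6.5 = -51.35
(u x v)_1 = -54.86

-54.86


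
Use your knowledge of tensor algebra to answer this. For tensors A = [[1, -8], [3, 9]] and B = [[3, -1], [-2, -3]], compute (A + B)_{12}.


Tensor addition is component-wise: (A + B)_{ij} = A_{ij} + B_{ij}.
A_{12} = -8
B_{12} = -1
(A + B)_{12} = -8 + -1 = -9

-9


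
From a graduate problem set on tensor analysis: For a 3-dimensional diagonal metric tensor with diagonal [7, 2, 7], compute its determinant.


For a diagonal metric, the determinant is the product of diagonal entries.
Diagonal entries: 7, 2, 7
det(g) = 7 * 2 * 7 = 98

98


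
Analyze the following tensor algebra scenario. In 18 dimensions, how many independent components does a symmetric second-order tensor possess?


A symmetric rank-2 tensor in d dimensions has d(d+1)/2 independent components.
d = 18
d(d+1)/2 = 18 * 19 / 2 = 342 / 2 = 171

171


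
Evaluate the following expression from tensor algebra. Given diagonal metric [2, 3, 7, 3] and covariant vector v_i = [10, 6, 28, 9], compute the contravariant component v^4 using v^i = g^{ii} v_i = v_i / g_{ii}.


To raise an index with a diagonal metric: v^i = v_i / g_{ii}.
For index 4: v_4 = 9, g_{44} = 3
v^4 = 9 / 3 = 3

3


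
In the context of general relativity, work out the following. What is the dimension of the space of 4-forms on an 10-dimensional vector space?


The dimension of the space of p-forms on an n-dimensional space is C(n, p).
n = 10, p = 4
C(10, 4) = 10! / (4! * 6!) = 210

210


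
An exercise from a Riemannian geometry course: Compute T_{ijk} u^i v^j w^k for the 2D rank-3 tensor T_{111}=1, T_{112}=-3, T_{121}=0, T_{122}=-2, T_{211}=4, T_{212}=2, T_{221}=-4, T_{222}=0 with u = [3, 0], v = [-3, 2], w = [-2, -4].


S = sum over i,j,k of T_{ijk} u_i v_j w_k. Expanding all 8 terms:
T_{111}*u_1*v_1*w_1 = 1*3*-3*-2 = 18  (running total: 18)
T_{112}*u_1*v_1*w_2 = -3*3*-3*-4 = -108  (running total: -90)
T_{121}*u_1*v_2*w_1 = 0*3*2*-2 = 0  (running total: -90)
T_{122}*u_1*v_2*w_2 = -2*3*2*-4 = 48  (running total: -42)
T_{211}*u_2*v_1*w_1 = 4*0*-3*-2 = 0  (running total: -42)
T_{212}*u_2*v_1*w_2 = 2*0*-3*-4 = 0  (running total: -42)
T_{221}*u_2*v_2*w_1 = -4*0*2*-2 = 0  (running total: -42)
T_{222}*u_2*v_2*w_2 = 0*0*2*-4 = 0  (running total: -42)
S = -42

-42


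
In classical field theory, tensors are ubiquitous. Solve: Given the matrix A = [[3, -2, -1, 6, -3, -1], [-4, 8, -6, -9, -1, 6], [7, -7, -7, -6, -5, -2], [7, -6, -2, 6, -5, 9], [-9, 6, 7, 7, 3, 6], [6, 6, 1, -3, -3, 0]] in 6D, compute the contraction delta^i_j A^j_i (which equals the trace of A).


The contraction (trace) of a rank-2 tensor is the sum of its diagonal elements.
Diagonal entries: A[1,1] = 3, A[2,2] = 8, A[3,3] = -7, A[4,4] = 6, A[5,5] = 3, A[6,6] = 0
Tr(A) = 3 + 8 + -7 + 6 + 3 + 0 = 13

13


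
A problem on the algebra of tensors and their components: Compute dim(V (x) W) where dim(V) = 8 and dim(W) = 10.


The dimension of a tensor product is the product of dimensions.
dim(V) = 8, dim(W) = 10
dim(V (x) W) = 8 * 10 = 80

80


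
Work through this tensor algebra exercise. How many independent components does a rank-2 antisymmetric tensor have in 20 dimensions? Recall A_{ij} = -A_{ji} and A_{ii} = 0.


An antisymmetric rank-2 tensor satisfies A_{ij} = -A_{ji}, so diagonal entries are zero.
The independent components are the upper-triangular entries: C(n, 2) = n(n-1)/2.
n = 20
C(20, 2) = 20 * 19 / 2 = 380 / 2 = 190

190


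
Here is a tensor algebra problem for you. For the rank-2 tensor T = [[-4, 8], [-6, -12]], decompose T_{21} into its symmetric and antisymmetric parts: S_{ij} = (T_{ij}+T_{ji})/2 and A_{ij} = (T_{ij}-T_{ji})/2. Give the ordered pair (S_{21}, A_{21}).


T_{21} = -6
T_{12} = 8
S_{21} = (-6 + 8)/2 = 2/2 = 1
A_{21} = (-6 - 8)/2 = -14/2 = -7
Check: S + A = 1 + -7 = -6 = T_{21}.

(1, -7)


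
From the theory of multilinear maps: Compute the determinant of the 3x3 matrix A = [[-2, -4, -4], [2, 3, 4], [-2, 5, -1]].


Expanding along the first row, det(A) = a11*M_11 - a12*M_12 + a13*M_13, where M_1j is the (1,j) minor.
Minor M_11 = 3*-1 - 4*5 = -23
Minor M_12 = 2*-1 - 4*-2 = 6
Minor M_13 = 2*5 - 3*-2 = 16
det = -2*(-23) - -4*(6) + -4*(16)
    = 46 - -24 + -64
    = 6

6


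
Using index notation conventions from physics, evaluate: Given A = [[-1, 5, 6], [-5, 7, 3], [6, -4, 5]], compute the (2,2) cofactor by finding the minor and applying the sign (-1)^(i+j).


To find cofactor C_{22}, delete row 2 and column 2.
The resulting 2x2 submatrix is: [[-1, 6], [6, 5]]
Minor M_{22} = -1*5 - 6*6
  = -5 - 36 = -41
Sign = (-1)^(2+2) = (-1)^4 = 1
Cofactor C_{22} = 1 * -41 = -41

-41


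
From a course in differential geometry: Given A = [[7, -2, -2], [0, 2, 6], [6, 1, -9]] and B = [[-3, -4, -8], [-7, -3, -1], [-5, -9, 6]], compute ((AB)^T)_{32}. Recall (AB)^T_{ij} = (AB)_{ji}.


(AB)^T_{ij} = (AB)_{ji} = sum_k A_{jk} B_{ki}.
For i=3, j=2 we need (AB)_{23}:
A_{21} * B_{13} = 0 * -8 = 0
A_{22} * B_{23} = 2 * -1 = -2
A_{23} * B_{33} = 6 * 6 = 36
Sum = 0 + -2 + 36 = 34

34


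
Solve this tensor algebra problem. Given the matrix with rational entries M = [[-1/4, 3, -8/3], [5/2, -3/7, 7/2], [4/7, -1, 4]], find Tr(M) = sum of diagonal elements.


The trace is the sum of diagonal entries.
Diagonal: M[1,1] = -1/4, M[2,2] = -3/7, M[3,3] = 4
Tr(M) = -1/4 + -3/7 + 4
Computing step by step:
After adding M[1,1]: -1/4
After adding M[2,2]: -19/28
After adding M[3,3]: 93/28
Tr(M) = 93/28

93/28


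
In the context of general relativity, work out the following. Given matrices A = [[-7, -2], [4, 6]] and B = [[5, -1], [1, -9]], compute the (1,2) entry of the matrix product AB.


(AB)_{ij} = sum_k A_{ik} B_{kj}.
For i=1, j=2:
A_{11} * B_{12} = -7 * -1 = 7
A_{12} * B_{22} = -2 * -9 = 18
Sum = 7 + 18 = 25

25


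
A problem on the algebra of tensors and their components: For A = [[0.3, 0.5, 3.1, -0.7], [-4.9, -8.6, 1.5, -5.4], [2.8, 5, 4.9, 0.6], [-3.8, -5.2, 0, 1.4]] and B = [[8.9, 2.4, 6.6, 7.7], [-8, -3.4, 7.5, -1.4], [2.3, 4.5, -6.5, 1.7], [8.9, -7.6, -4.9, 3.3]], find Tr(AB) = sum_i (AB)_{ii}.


Tr(AB) = sum_i (AB)_{ii} where (AB)_{ii} = sum_k A_{ik} B_{ki}.
(AB)_{11} = 0.3*8.9 + 0.5*-8 + 3.1*2.3 + -0.7*8.9 = -0.43
(AB)_{22} = -4.9*2.4 + -8.6*-3.4 + 1.5*4.5 + -5.4*-7.6 = 65.27
(AB)_{33} = 2.8*6.6 + 5*7.5 + 4.9*-6.5 + 0.6*-4.9 = 21.19
(AB)_{44} = -3.8*7.7 + -5.2*-1.4 + 0*1.7 + 1.4*3.3 = -17.36
Tr(AB) = -0.43 + 65.27 + 21.19 + -17.36 = 68.67

68.67


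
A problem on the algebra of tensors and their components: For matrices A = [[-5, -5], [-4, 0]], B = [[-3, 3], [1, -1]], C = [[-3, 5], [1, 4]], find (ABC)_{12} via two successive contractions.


(ABC)_{12} = sum_m (AB)_{1m} C_{m2}. First compute row 1 of AB.
(AB)_{11} = -5*-3 + -5*1 = 10
(AB)_{12} = -5*3 + -5*-1 = -10
Now contract with column 2 of C:
(AB)_{11} * C_{12} = 10 * 5 = 50
(AB)_{12} * C_{22} = -10 * 4 = -40
(ABC)_{12} = 50 + -40 = 10

10


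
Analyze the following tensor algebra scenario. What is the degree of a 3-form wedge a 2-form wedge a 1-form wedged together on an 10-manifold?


The degree of a wedge product is the sum of the degrees of the individual forms.
Degrees: 3, 2, 1
Total degree = 3 + 2 + 1 = 6

6


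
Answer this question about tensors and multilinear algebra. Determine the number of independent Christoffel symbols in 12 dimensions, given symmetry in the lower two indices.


Christoffel symbols Gamma^k_{ij} are symmetric in i,j, so there are d * d(d+1)/2 independent symbols.
d = 12
d(d+1)/2 = 12 * 13 / 2 = 78
Total = 12 * 78 = 936

936


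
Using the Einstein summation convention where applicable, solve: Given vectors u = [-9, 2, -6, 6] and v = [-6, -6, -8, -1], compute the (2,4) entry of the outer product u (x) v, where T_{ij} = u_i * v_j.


The outer product entry T_{ij} = u_i * v_j.
We need i=2, j=4.
u_2 = 2, v_4 = -1
T_{2,4} = 2 * -1 = -2

-2


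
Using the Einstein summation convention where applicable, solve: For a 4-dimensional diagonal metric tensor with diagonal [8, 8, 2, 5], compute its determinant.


For a diagonal metric, the determinant is the product of diagonal entries.
Diagonal entries: 8, 8, 2, 5
det(g) = 8 * 8 * 2 * 5 = 640

640


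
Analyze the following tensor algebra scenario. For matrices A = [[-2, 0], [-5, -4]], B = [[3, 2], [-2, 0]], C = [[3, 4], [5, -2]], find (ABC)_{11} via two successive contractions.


(ABC)_{11} = sum_m (AB)_{1m} C_{m1}. First compute row 1 of AB.
(AB)_{11} = -2*3 + 0*-2 = -6
(AB)_{12} = -2*2 + 0*0 = -4
Now contract with column 1 of C:
(AB)_{11} * C_{11} = -6 * 3 = -18
(AB)_{12} * C_{21} = -4 * 5 = -20
(ABC)_{11} = -18 + -20 = -38

-38


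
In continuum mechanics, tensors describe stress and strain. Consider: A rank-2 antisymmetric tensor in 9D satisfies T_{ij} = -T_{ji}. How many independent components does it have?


An antisymmetric rank-2 tensor satisfies A_{ij} = -A_{ji}, so diagonal entries are zero.
The independent components are the upper-triangular entries: C(n, 2) = n(n-1)/2.
n = 9
C(9, 2) = 9 * 8 / 2 = 72 / 2 = 36

36


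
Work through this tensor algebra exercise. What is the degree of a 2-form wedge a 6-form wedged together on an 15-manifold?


The degree of a wedge product is the sum of the degrees of the individual forms.
Degrees: 2, 6
Total degree = 2 + 6 = 8

8


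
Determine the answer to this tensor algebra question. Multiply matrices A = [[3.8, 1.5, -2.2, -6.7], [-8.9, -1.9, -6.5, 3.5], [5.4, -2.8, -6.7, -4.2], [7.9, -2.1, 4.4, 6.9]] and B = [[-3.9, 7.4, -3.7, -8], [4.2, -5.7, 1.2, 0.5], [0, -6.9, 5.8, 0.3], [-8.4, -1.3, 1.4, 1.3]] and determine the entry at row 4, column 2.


(AB)_{ij} = sum_k A_{ik} B_{kj}.
For i=4, j=2:
A_{41} * B_{12} = 7.9 * 7.4 = 58.46
A_{42} * B_{22} = -2.1 * -5.7 = 11.97
A_{43} * B_{32} = 4.4 * -6.9 = -30.36
A_{44} * B_{42} = 6.9 * -1.3 = -8.97
Sum = 58.46 + 11.97 + -30.36 + -8.97 = 31.1

31.1
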